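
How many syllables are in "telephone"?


Word: "telephone"
Syllable breakdown: tel-e-phone
Counting: 3 parts
= 3 syllables


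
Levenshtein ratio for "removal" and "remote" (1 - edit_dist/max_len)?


Word 1: "removal" (length 7)
Word 2: "remote" (length 6)
One optimal edit sequence:
  1. keep 'r'
  2. keep 'e'
  3. keep 'm'
  4. keep 'o'
  5. delete 'v'  (+1)
  6. substitute 'a' -> 't'  (+1)
  7. substitute 'l' -> 'e'  (+1)
Edit distance = 3
Max length = max(7, 6) = 7
Similarity = 1 - 3/7
= 0.5714


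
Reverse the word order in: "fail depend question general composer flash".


Original: "fail depend question general composer flash"
Words (1..n): fail | depend | question | general | composer | flash
Reversed (n..1): flash | composer | general | question | depend | fail
Result = "flash composer general question depend fail"


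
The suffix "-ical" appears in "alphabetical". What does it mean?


Suffix: -ical
As in: alphabetical -> alphabet + -ical
Meaning = relating to


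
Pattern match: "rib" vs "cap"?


Pattern of "rib": [0, 1, 2]
Pattern of "cap": [0, 1, 2]
Patterns match
Same pattern = Yes


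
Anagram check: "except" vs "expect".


Word 1: "except" → sorted: ceeptx
Word 2: "expect" → sorted: ceeptx
Same letters? ceeptx == ceeptx
Anagram = Yes


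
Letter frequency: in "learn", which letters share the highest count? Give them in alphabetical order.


Word: "learn"
Letter counts:
  'a': 1
  'e': 1
  'l': 1
  'n': 1
  'r': 1
Maximum count = 1
Most frequent = 'a', 'e', 'l', 'n', 'r' (1 time each)


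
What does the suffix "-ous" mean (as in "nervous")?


Suffix: -ous
As in: nervous -> nerve + -ous, with a spelling change
Meaning = having quality of


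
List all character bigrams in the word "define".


Word: "define" (length 6)
Number of bigrams = 6 - 2 + 1 = 5
  Position 0: "de"
  Position 1: "ef"
  Position 2: "fi"
  Position 3: "in"
  Position 4: "ne"
Bigrams = "de", "ef", "fi", "in", "ne"


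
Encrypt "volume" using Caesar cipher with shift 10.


Word: "volume"
Shift: 10
Each letter → (letter + shift) mod 26:
  'v' (21) + 10 = 5 → 'f'
  'o' (14) + 10 = 24 → 'y'
  'l' (11) + 10 = 21 → 'v'
  'u' (20) + 10 = 4 → 'e'
  'm' (12) + 10 = 22 → 'w'
  'e' (4) + 10 = 14 → 'o'
Result = "fyvewo"


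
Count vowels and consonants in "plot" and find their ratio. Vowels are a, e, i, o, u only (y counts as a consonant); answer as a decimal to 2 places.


Word: "plot"
Vowels (a,e,i,o,u): 1
Consonants: 3
Ratio = 1/3
= 0.33


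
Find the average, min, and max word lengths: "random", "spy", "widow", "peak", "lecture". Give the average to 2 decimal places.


Lengths: "random"=6, "spy"=3, "widow"=5, "peak"=4, "lecture"=7
Sum = 25, Count = 5
Average = 25/5 = 5.00
= avg=5.00, min=3, max=7


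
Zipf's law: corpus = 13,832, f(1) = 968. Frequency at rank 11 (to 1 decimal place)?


Zipf's law: f(r) = f(1) / r
f(1) = 968
f(11) = 968 / 11
= 88.0 occurrences


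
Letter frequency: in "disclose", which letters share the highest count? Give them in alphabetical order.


Word: "disclose"
Letter counts:
  'c': 1
  'd': 1
  'e': 1
  'i': 1
  'l': 1
  'o': 1
  's': 2
Maximum count = 2
Most frequent = 's' (2 times each)


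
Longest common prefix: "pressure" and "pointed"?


Word 1: "pressure"
Word 2: "pointed"
Comparing from start:
  Pos 0: 'p' == 'p'
  Pos 1: 'r' != 'o' (stop)
LCP = "p" (length 1)


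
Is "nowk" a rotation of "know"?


Word: "know", Candidate: "nowk"
Method: check if candidate is substring of word+word
"knowknow" contains "nowk"? Yes
Is rotation = Yes


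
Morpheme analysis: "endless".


Word: "endless"
Morphemes: end + -less
Each morpheme carries meaning
= 2 morphemes


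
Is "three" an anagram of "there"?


Word 1: "there" → sorted: eehrt
Word 2: "three" → sorted: eehrt
Same letters? eehrt == eehrt
Anagram = Yes


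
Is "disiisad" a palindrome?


Word: "disiisad"
Reversed: "dasiisid"
Forward == Backward? disiisad != dasiisid
Palindrome = No


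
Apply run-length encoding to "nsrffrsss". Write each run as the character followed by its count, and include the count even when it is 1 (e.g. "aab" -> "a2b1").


String: "nsrffrsss"
Scanning for consecutive runs:
  'n' x 1
  's' x 1
  'r' x 1
  'f' x 2
  'r' x 1
  's' x 3
RLE = "n1s1r1f2r1s3"


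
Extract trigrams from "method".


Word: "method" (length 6)
Number of trigrams = 6 - 3 + 1 = 4
  Position 0: "met"
  Position 1: "eth"
  Position 2: "tho"
  Position 3: "hod"
Trigrams = "met", "eth", "tho", "hod"


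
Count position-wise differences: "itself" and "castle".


Comparing character by character (same length = 6):
  Pos 0: 'i' vs 'c' !=
  Pos 1: 't' vs 'a' !=
  Pos 2: 's' vs 's' =
  Pos 3: 'e' vs 't' !=
  Pos 4: 'l' vs 'l' =
  Pos 5: 'f' vs 'e' !=
Hamming distance = 4


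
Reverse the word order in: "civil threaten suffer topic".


Original: "civil threaten suffer topic"
Words (1..n): civil | threaten | suffer | topic
Reversed (n..1): topic | suffer | threaten | civil
Result = "topic suffer threaten civil"


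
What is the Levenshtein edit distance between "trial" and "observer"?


Word 1: "trial" (length 5)
Word 2: "observer" (length 8)
One optimal edit sequence (insert/delete/substitute each cost 1):
  1. insert 'o'  (+1)
  2. insert 'b'  (+1)
  3. insert 's'  (+1)
  4. substitute 't' -> 'e'  (+1)
  5. keep 'r'
  6. substitute 'i' -> 'v'  (+1)
  7. substitute 'a' -> 'e'  (+1)
  8. substitute 'l' -> 'r'  (+1)
Total edit operations: 7
Edit distance = 7


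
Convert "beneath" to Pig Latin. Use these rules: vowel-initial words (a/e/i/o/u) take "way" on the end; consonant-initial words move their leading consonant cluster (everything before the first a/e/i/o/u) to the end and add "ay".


Word: "beneath"
Starts with consonant(s) → move to end, add 'ay'
Consonant cluster: "b"
Pig Latin = "eneathbay"


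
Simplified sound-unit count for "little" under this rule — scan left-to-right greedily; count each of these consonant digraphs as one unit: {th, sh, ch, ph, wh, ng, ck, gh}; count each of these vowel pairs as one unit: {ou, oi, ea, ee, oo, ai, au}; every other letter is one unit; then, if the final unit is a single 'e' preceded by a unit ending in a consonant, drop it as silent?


Word: "little" (6 letters)
Left-to-right scan:
  (1) 'l' (letter)
  (2) 'i' (letter)
  (3) 't' (letter)
  (4) 't' (letter)
  (5) 'l' (letter)
  (6) 'e' (letter)
Units from scan: 6
Final unit is 'e' after a consonant -> drop as silent (-1)
Sound units = 5 units


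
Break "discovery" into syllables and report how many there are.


Word: "discovery"
Syllable breakdown: dis / cov / er / y
Counting: 4 parts
= 4 syllables


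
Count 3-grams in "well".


Word: "well" (length 4)
Number of 3-grams = length - 3 + 1 = 4 - 3 + 1
= 2


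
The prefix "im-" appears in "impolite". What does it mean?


Prefix: im-
Example: impolite (im- + polite)
Meaning = not / into


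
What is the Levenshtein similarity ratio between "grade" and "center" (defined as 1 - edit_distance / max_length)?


Word 1: "grade" (length 5)
Word 2: "center" (length 6)
One optimal edit sequence:
  1. substitute 'g' -> 'c'  (+1)
  2. substitute 'r' -> 'e'  (+1)
  3. substitute 'a' -> 'n'  (+1)
  4. substitute 'd' -> 't'  (+1)
  5. keep 'e'
  6. insert 'r'  (+1)
Edit distance = 5
Max length = max(5, 6) = 6
Similarity = 1 - 5/6
= 0.1667


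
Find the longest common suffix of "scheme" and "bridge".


Word 1: "scheme"
Word 2: "bridge"
Comparing from end:
  Pos -1: 'e' == 'e'
  Pos -2: 'm' != 'g' (stop)
LCS = "e" (length 1)


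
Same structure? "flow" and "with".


Pattern of "flow": [0, 1, 2, 3]
Pattern of "with": [0, 1, 2, 3]
Patterns match
Same pattern = Yes


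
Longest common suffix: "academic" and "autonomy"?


Word 1: "academic"
Word 2: "autonomy"
Comparing from end:
  Pos -1: 'c' != 'y' (stop)
LCS = "" (length 0)


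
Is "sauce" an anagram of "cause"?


Word 1: "cause" → sorted: acesu
Word 2: "sauce" → sorted: acesu
Same letters? acesu == acesu
Anagram = Yes


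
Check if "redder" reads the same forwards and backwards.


Word: "redder"
Reversed: "redder"
Forward == Backward? redder == redder
Palindrome = Yes


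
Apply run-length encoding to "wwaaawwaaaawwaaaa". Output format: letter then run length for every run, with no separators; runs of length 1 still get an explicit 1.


String: "wwaaawwaaaawwaaaa"
Scanning for consecutive runs:
  'w' x 2
  'a' x 3
  'w' x 2
  'a' x 4
  'w' x 2
  'a' x 4
RLE = "w2a3w2a4w2a4"


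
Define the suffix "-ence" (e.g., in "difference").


Suffix: -ence
Example: difference (differ + -ence)
Meaning = state of


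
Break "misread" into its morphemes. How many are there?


Word: "misread"
Morphemes: mis- / read
Each morpheme carries meaning
= 2 morphemes


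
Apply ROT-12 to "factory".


Word: "factory"
Shift: 12
Each letter → (letter + shift) mod 26:
  'f' (5) + 12 = 17 → 'r'
  'a' (0) + 12 = 12 → 'm'
  'c' (2) + 12 = 14 → 'o'
  't' (19) + 12 = 5 → 'f'
  'o' (14) + 12 = 0 → 'a'
  'r' (17) + 12 = 3 → 'd'
  'y' (24) + 12 = 10 → 'k'
Result = "rmofadk"


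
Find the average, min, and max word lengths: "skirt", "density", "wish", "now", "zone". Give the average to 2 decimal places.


Lengths: "skirt"=5, "density"=7, "wish"=4, "now"=3, "zone"=4
Sum = 23, Count = 5
Average = 23/5 = 4.60
= avg=4.60, min=3, max=7


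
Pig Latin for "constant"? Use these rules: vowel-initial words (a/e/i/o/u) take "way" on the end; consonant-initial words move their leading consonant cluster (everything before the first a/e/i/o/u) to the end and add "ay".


Word: "constant"
Starts with consonant(s) → move to end, add 'ay'
Consonant cluster: "c"
Pig Latin = "onstantcay"


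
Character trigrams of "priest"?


Word: "priest" (length 6)
Number of trigrams = 6 - 3 + 1 = 4
  Position 0: "pri"
  Position 1: "rie"
  Position 2: "ies"
  Position 3: "est"
Trigrams = "pri", "rie", "ies", "est"


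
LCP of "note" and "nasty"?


Word 1: "note"
Word 2: "nasty"
Comparing from start:
  Pos 0: 'n' == 'n'
  Pos 1: 'o' != 'a' (stop)
LCP = "n" (length 1)


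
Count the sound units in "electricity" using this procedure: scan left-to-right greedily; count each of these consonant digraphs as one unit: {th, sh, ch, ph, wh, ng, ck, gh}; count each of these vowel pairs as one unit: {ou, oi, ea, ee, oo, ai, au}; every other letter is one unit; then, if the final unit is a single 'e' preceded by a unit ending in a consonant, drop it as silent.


Word: "electricity" (11 letters)
Left-to-right scan:
  1. 'e' (letter)
  2. 'l' (letter)
  3. 'e' (letter)
  4. 'c' (letter)
  5. 't' (letter)
  6. 'r' (letter)
  7. 'i' (letter)
  8. 'c' (letter)
  9. 'i' (letter)
  10. 't' (letter)
  11. 'y' (letter)
Units from scan: 11
Sound units = 11 units


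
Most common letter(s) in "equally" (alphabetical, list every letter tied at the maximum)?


Word: "equally"
Letter counts:
  'a': 1
  'e': 1
  'l': 2
  'q': 1
  'u': 1
  'y': 1
Maximum count = 2
Most frequent = 'l' (2 times each)


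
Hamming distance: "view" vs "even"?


Comparing character by character (same length = 4):
  Pos 0: 'v' vs 'e' !=
  Pos 1: 'i' vs 'v' !=
  Pos 2: 'e' vs 'e' =
  Pos 3: 'w' vs 'n' !=
Hamming distance = 3


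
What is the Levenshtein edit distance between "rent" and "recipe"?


Word 1: "rent" (length 4)
Word 2: "recipe" (length 6)
One optimal edit sequence (insert/delete/substitute each cost 1):
  1. keep 'r'
  2. keep 'e'
  3. insert 'c'  (+1)
  4. insert 'i'  (+1)
  5. substitute 'n' -> 'p'  (+1)
  6. substitute 't' -> 'e'  (+1)
Total edit operations: 4
Edit distance = 4


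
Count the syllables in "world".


Word: "world"
Syllable breakdown: world
Counting: 1 part
= 1 syllable


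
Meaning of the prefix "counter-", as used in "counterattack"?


Prefix: counter-
Example: counterattack (counter- + attack)
Meaning = against / opposite


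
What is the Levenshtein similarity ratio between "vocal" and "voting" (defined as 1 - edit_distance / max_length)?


Word 1: "vocal" (length 5)
Word 2: "voting" (length 6)
One optimal edit sequence:
  1. keep 'v'
  2. keep 'o'
  3. insert 't'  (+1)
  4. substitute 'c' -> 'i'  (+1)
  5. substitute 'a' -> 'n'  (+1)
  6. substitute 'l' -> 'g'  (+1)
Edit distance = 4
Max length = max(5, 6) = 6
Similarity = 1 - 4/6
= 0.3333


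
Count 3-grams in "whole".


Word: "whole" (length 5)
Number of 3-grams = length - 3 + 1 = 5 - 3 + 1
= 3


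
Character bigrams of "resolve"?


Word: "resolve" (length 7)
Number of bigrams = 7 - 2 + 1 = 6
  Position 0: "re"
  Position 1: "es"
  Position 2: "so"
  Position 3: "ol"
  Position 4: "lv"
  Position 5: "ve"
Bigrams = "re", "es", "so", "ol", "lv", "ve"


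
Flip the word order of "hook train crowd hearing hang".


Original: "hook train crowd hearing hang"
Words (1..n): hook | train | crowd | hearing | hang
Reversed (n..1): hang | hearing | crowd | train | hook
Result = "hang hearing crowd train hook"


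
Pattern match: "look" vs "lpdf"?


Pattern of "look": [0, 1, 1, 2]
Pattern of "lpdf": [0, 1, 2, 3]
Patterns do not match
Same pattern = No


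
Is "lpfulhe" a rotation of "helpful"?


Word: "helpful", Candidate: "lpfulhe"
Method: check if candidate is substring of word+word
"helpfulhelpful" contains "lpfulhe"? Yes
Is rotation = Yes


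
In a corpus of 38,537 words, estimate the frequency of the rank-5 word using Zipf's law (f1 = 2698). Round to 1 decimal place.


Zipf's law: f(r) = f(1) / r
f(1) = 2698
f(5) = 2698 / 5
= 539.6 occurrences


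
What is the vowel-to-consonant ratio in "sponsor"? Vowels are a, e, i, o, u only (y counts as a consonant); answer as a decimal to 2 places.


Word: "sponsor"
Vowels (a,e,i,o,u): 2
Consonants: 5
Ratio = 2/5
= 0.40


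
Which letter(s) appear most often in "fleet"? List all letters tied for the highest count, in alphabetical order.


Word: "fleet"
Letter counts:
  'e': 2
  'f': 1
  'l': 1
  't': 1
Maximum count = 2
Most frequent = 'e' (2 times each)


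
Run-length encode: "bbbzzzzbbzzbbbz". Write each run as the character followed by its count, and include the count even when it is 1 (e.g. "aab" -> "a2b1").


String: "bbbzzzzbbzzbbbz"
Scanning for consecutive runs:
  'b' x 3
  'z' x 4
  'b' x 2
  'z' x 2
  'b' x 3
  'z' x 1
RLE = "b3z4b2z2b3z1"


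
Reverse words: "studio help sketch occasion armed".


Original: "studio help sketch occasion armed"
Words (1..n): studio | help | sketch | occasion | armed
Reversed (n..1): armed | occasion | sketch | help | studio
Result = "armed occasion sketch help studio"


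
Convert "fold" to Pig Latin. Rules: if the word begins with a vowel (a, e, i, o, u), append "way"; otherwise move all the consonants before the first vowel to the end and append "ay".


Word: "fold"
Starts with consonant(s) → move to end, add 'ay'
Consonant cluster: "f"
Pig Latin = "oldfay"


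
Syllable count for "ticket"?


Word: "ticket"
Syllable breakdown: tick / et
Counting: 2 parts
= 2 syllables


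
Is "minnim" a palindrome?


Word: "minnim"
Reversed: "minnim"
Forward == Backward? minnim == minnim
Palindrome = Yes


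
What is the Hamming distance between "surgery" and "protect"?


Comparing character by character (same length = 7):
  Pos 0: 's' vs 'p' !=
  Pos 1: 'u' vs 'r' !=
  Pos 2: 'r' vs 'o' !=
  Pos 3: 'g' vs 't' !=
  Pos 4: 'e' vs 'e' =
  Pos 5: 'r' vs 'c' !=
  Pos 6: 'y' vs 't' !=
Hamming distance = 6


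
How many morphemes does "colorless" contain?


Word: "colorless"
Morphemes: color | -less
Each morpheme carries meaning
= 2 morphemes


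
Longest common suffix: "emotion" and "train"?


Word 1: "emotion"
Word 2: "train"
Comparing from end:
  Pos -1: 'n' == 'n'
  Pos -2: 'o' != 'i' (stop)
LCS = "n" (length 1)


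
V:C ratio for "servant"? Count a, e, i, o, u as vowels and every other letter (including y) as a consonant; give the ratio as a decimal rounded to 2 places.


Word: "servant"
Vowels (a,e,i,o,u): 2
Consonants: 5
Ratio = 2/5
= 0.40


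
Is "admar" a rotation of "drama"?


Word: "drama", Candidate: "admar"
Method: check if candidate is substring of word+word
"dramadrama" contains "admar"? No
Is rotation = No


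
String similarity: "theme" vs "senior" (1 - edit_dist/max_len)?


Word 1: "theme" (length 5)
Word 2: "senior" (length 6)
One optimal edit sequence:
  1. insert 's'  (+1)
  2. substitute 't' -> 'e'  (+1)
  3. substitute 'h' -> 'n'  (+1)
  4. substitute 'e' -> 'i'  (+1)
  5. substitute 'm' -> 'o'  (+1)
  6. substitute 'e' -> 'r'  (+1)
Edit distance = 6
Max length = max(5, 6) = 6
Similarity = 1 - 6/6
= 0.0000


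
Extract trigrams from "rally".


Word: "rally" (length 5)
Number of trigrams = 5 - 3 + 1 = 3
  Position 0: "ral"
  Position 1: "all"
  Position 2: "lly"
Trigrams = "ral", "all", "lly"


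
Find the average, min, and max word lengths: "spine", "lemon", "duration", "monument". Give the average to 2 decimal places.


Lengths: "spine"=5, "lemon"=5, "duration"=8, "monument"=8
Sum = 26, Count = 4
Average = 26/4 = 6.50
= avg=6.50, min=5, max=8


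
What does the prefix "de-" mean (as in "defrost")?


Prefix: de-
Example: defrost = de- + frost
Meaning = remove / reverse


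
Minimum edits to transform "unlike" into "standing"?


Word 1: "unlike" (length 6)
Word 2: "standing" (length 8)
One optimal edit sequence (insert/delete/substitute each cost 1):
  1. insert 's'  (+1)
  2. insert 't'  (+1)
  3. substitute 'u' -> 'a'  (+1)
  4. keep 'n'
  5. substitute 'l' -> 'd'  (+1)
  6. keep 'i'
  7. substitute 'k' -> 'n'  (+1)
  8. substitute 'e' -> 'g'  (+1)
Total edit operations: 6
Edit distance = 6


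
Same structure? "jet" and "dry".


Pattern of "jet": [0, 1, 2]
Pattern of "dry": [0, 1, 2]
Patterns match
Same pattern = Yes


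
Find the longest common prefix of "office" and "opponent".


Word 1: "office"
Word 2: "opponent"
Comparing from start:
  Pos 0: 'o' == 'o'
  Pos 1: 'f' != 'p' (stop)
LCP = "o" (length 1)


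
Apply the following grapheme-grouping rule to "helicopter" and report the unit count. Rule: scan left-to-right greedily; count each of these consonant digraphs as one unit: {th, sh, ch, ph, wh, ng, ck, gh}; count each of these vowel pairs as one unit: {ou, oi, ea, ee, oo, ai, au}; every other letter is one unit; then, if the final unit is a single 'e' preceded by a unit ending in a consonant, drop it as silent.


Word: "helicopter" (10 letters)
Left-to-right scan:
  1. 'h' (letter)
  2. 'e' (letter)
  3. 'l' (letter)
  4. 'i' (letter)
  5. 'c' (letter)
  6. 'o' (letter)
  7. 'p' (letter)
  8. 't' (letter)
  9. 'e' (letter)
  10. 'r' (letter)
Units from scan: 10
Sound units = 10 units


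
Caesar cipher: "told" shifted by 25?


Word: "told"
Shift: 25
Each letter → (letter + shift) mod 26:
  't' (19) + 25 = 18 → 's'
  'o' (14) + 25 = 13 → 'n'
  'l' (11) + 25 = 10 → 'k'
  'd' (3) + 25 = 2 → 'c'
Result = "snkc"


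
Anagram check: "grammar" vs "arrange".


Word 1: "grammar" → sorted: aagmmrr
Word 2: "arrange" → sorted: aaegnrr
Same letters? aagmmrr != aaegnrr
Anagram = No


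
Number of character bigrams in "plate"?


Word: "plate" (length 5)
Number of 2-grams = length - 2 + 1 = 5 - 2 + 1
= 4


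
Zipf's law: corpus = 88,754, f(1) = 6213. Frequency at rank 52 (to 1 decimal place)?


Zipf's law: f(r) = f(1) / r
f(1) = 6213
f(52) = 6213 / 52
= 119.5 occurrences


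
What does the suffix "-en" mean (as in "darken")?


Suffix: -en
Example: darken (dark + -en)
Meaning = to make / become


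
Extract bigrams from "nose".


Word: "nose" (length 4)
Number of bigrams = 4 - 2 + 1 = 3
  Position 0: "no"
  Position 1: "os"
  Position 2: "se"
Bigrams = "no", "os", "se"


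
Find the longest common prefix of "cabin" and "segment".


Word 1: "cabin"
Word 2: "segment"
Comparing from start:
  Pos 0: 'c' != 's' (stop)
LCP = "" (length 0)


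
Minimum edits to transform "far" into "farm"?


Word 1: "far" (length 3)
Word 2: "farm" (length 4)
One optimal edit sequence (insert/delete/substitute each cost 1):
  1. keep 'f'
  2. keep 'a'
  3. keep 'r'
  4. insert 'm'  (+1)
Total edit operations: 1
Edit distance = 1


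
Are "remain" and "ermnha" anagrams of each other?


Word 1: "remain" → sorted: aeimnr
Word 2: "ermnha" → sorted: aehmnr
Same letters? aeimnr != aehmnr
Anagram = No


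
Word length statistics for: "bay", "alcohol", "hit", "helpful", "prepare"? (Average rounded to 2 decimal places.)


Lengths: "bay"=3, "alcohol"=7, "hit"=3, "helpful"=7, "prepare"=7
Sum = 27, Count = 5
Average = 27/5 = 5.40
= avg=5.40, min=3, max=7


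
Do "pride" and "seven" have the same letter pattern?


Pattern of "pride": [0, 1, 2, 3, 4]
Pattern of "seven": [0, 1, 2, 1, 3]
Patterns do not match
Same pattern = No


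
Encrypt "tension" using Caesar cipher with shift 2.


Word: "tension"
Shift: 2
Each letter → (letter + shift) mod 26:
  't' (19) + 2 = 21 → 'v'
  'e' (4) + 2 = 6 → 'g'
  'n' (13) + 2 = 15 → 'p'
  's' (18) + 2 = 20 → 'u'
  'i' (8) + 2 = 10 → 'k'
  'o' (14) + 2 = 16 → 'q'
  'n' (13) + 2 = 15 → 'p'
Result = "vgpukqp"


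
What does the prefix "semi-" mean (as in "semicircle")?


Prefix: semi-
As in: semicircle -> semi- + circle
Meaning = half


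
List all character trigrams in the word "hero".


Word: "hero" (length 4)
Number of trigrams = 4 - 3 + 1 = 2
  Position 0: "her"
  Position 1: "ero"
Trigrams = "her", "ero"


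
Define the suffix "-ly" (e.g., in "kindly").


Suffix: -ly
Example: kindly = kind + -ly
Meaning = in a manner


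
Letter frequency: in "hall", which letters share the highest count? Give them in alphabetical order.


Word: "hall"
Letter counts:
  'a': 1
  'h': 1
  'l': 2
Maximum count = 2
Most frequent = 'l' (2 times each)


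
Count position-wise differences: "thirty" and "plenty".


Comparing character by character (same length = 6):
  Pos 0: 't' vs 'p' !=
  Pos 1: 'h' vs 'l' !=
  Pos 2: 'i' vs 'e' !=
  Pos 3: 'r' vs 'n' !=
  Pos 4: 't' vs 't' =
  Pos 5: 'y' vs 'y' =
Hamming distance = 4


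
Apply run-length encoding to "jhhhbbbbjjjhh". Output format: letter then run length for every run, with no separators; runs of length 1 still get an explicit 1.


String: "jhhhbbbbjjjhh"
Scanning for consecutive runs:
  'j' x 1
  'h' x 3
  'b' x 4
  'j' x 3
  'h' x 2
RLE = "j1h3b4j3h2"


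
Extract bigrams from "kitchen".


Word: "kitchen" (length 7)
Number of bigrams = 7 - 2 + 1 = 6
  Position 0: "ki"
  Position 1: "it"
  Position 2: "tc"
  Position 3: "ch"
  Position 4: "he"
  Position 5: "en"
Bigrams = "ki", "it", "tc", "ch", "he", "en"


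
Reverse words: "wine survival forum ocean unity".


Original: "wine survival forum ocean unity"
Words (1..n): wine | survival | forum | ocean | unity
Reversed (n..1): unity | ocean | forum | survival | wine
Result = "unity ocean forum survival wine"


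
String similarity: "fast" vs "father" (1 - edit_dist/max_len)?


Word 1: "fast" (length 4)
Word 2: "father" (length 6)
One optimal edit sequence:
  1. keep 'f'
  2. keep 'a'
  3. insert 't'  (+1)
  4. insert 'h'  (+1)
  5. substitute 's' -> 'e'  (+1)
  6. substitute 't' -> 'r'  (+1)
Edit distance = 4
Max length = max(4, 6) = 6
Similarity = 1 - 4/6
= 0.3333


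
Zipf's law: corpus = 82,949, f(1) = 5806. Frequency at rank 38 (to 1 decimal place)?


Zipf's law: f(r) = f(1) / r
f(1) = 5806
f(38) = 5806 / 38
= 152.8 occurrences


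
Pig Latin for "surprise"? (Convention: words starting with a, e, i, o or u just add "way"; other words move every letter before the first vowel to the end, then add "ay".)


Word: "surprise"
Starts with consonant(s) → move to end, add 'ay'
Consonant cluster: "s"
Pig Latin = "urprisesay"


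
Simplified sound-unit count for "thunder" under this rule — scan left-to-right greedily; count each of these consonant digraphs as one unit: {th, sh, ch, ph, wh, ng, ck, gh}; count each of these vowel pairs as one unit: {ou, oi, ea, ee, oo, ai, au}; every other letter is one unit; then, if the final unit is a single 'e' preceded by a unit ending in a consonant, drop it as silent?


Word: "thunder" (7 letters)
Left-to-right scan:
  [1] 'th' (digraph)
  [2] 'u' (letter)
  [3] 'n' (letter)
  [4] 'd' (letter)
  [5] 'e' (letter)
  [6] 'r' (letter)
Units from scan: 6
Sound units = 6 units


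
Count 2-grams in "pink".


Word: "pink" (length 4)
Number of 2-grams = length - 2 + 1 = 4 - 2 + 1
= 3


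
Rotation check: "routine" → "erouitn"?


Word: "routine", Candidate: "erouitn"
Method: check if candidate is substring of word+word
"routineroutine" contains "erouitn"? No
Is rotation = No


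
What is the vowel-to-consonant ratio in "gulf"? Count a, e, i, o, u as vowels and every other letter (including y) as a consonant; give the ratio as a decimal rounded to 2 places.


Word: "gulf"
Vowels (a,e,i,o,u): 1
Consonants: 3
Ratio = 1/3
= 0.33


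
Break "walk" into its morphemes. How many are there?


Word: "walk"
Morphemes: walk
Each morpheme carries meaning
= 1 morpheme


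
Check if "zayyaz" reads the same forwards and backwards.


Word: "zayyaz"
Reversed: "zayyaz"
Forward == Backward? zayyaz == zayyaz
Palindrome = Yes


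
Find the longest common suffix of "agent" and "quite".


Word 1: "agent"
Word 2: "quite"
Comparing from end:
  Pos -1: 't' != 'e' (stop)
LCS = "" (length 0)


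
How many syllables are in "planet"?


Word: "planet"
Syllable breakdown: plan-et
Counting: 2 parts
= 2 syllables


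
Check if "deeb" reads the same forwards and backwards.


Word: "deeb"
Reversed: "beed"
Forward == Backward? deeb != beed
Palindrome = No


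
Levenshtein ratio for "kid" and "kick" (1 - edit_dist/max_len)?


Word 1: "kid" (length 3)
Word 2: "kick" (length 4)
One optimal edit sequence:
  1. keep 'k'
  2. keep 'i'
  3. insert 'c'  (+1)
  4. substitute 'd' -> 'k'  (+1)
Edit distance = 2
Max length = max(3, 4) = 4
Similarity = 1 - 2/4
= 0.5000


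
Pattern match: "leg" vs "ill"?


Pattern of "leg": [0, 1, 2]
Pattern of "ill": [0, 1, 1]
Patterns do not match
Same pattern = No


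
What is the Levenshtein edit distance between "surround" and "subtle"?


Word 1: "surround" (length 8)
Word 2: "subtle" (length 6)
One optimal edit sequence (insert/delete/substitute each cost 1):
  1. keep 's'
  2. keep 'u'
  3. delete 'r'  (+1)
  4. delete 'r'  (+1)
  5. substitute 'o' -> 'b'  (+1)
  6. substitute 'u' -> 't'  (+1)
  7. substitute 'n' -> 'l'  (+1)
  8. substitute 'd' -> 'e'  (+1)
Total edit operations: 6
Edit distance = 6


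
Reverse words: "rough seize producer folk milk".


Original: "rough seize producer folk milk"
Words (1..n): rough | seize | producer | folk | milk
Reversed (n..1): milk | folk | producer | seize | rough
Result = "milk folk producer seize rough"


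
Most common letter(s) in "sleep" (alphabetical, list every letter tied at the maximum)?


Word: "sleep"
Letter counts:
  'e': 2
  'l': 1
  'p': 1
  's': 1
Maximum count = 2
Most frequent = 'e' (2 times each)


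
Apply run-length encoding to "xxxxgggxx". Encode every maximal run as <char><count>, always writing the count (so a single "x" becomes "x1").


String: "xxxxgggxx"
Scanning for consecutive runs:
  'x' x 4
  'g' x 3
  'x' x 2
RLE = "x4g3x2"


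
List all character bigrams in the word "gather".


Word: "gather" (length 6)
Number of bigrams = 6 - 2 + 1 = 5
  Position 0: "ga"
  Position 1: "at"
  Position 2: "th"
  Position 3: "he"
  Position 4: "er"
Bigrams = "ga", "at", "th", "he", "er"


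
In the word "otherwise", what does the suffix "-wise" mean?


Suffix: -wise
As in: otherwise -> other + -wise
Meaning = in the manner of


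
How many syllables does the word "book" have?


Word: "book"
Syllable breakdown: book
Counting: 1 part
= 1 syllable


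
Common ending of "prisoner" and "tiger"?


Word 1: "prisoner"
Word 2: "tiger"
Comparing from end:
  Pos -1: 'r' == 'r'
  Pos -2: 'e' == 'e'
  Pos -3: 'n' != 'g' (stop)
LCS = "er" (length 2)


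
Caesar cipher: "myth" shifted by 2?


Word: "myth"
Shift: 2
Each letter → (letter + shift) mod 26:
  'm' (12) + 2 = 14 → 'o'
  'y' (24) + 2 = 0 → 'a'
  't' (19) + 2 = 21 → 'v'
  'h' (7) + 2 = 9 → 'j'
Result = "oavj"


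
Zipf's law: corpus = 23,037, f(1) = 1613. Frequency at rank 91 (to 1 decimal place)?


Zipf's law: f(r) = f(1) / r
f(1) = 1613
f(91) = 1613 / 91
= 17.7 occurrences


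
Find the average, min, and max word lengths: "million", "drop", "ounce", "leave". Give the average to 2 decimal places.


Lengths: "million"=7, "drop"=4, "ounce"=5, "leave"=5
Sum = 21, Count = 4
Average = 21/4 = 5.25
= avg=5.25, min=4, max=7


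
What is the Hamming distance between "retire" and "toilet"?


Comparing character by character (same length = 6):
  Pos 0: 'r' vs 't' !=
  Pos 1: 'e' vs 'o' !=
  Pos 2: 't' vs 'i' !=
  Pos 3: 'i' vs 'l' !=
  Pos 4: 'r' vs 'e' !=
  Pos 5: 'e' vs 't' !=
Hamming distance = 6


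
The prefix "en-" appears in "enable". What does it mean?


Prefix: en-
Example: enable = en- + able
Meaning = cause to / put into


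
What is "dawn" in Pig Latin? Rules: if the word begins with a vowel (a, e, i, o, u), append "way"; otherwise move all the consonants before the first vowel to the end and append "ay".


Word: "dawn"
Starts with consonant(s) → move to end, add 'ay'
Consonant cluster: "d"
Pig Latin = "awnday"


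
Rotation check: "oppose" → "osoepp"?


Word: "oppose", Candidate: "osoepp"
Method: check if candidate is substring of word+word
"opposeoppose" contains "osoepp"? No
Is rotation = No


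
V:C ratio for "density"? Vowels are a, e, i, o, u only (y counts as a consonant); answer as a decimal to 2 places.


Word: "density"
Vowels (a,e,i,o,u): 2
Consonants: 5
Ratio = 2/5
= 0.40


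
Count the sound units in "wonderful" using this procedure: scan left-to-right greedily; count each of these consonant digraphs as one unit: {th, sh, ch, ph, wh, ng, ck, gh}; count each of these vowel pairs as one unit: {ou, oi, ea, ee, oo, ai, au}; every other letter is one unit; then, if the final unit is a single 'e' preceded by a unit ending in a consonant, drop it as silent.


Word: "wonderful" (9 letters)
Left-to-right scan:
  (1) 'w' (letter)
  (2) 'o' (letter)
  (3) 'n' (letter)
  (4) 'd' (letter)
  (5) 'e' (letter)
  (6) 'r' (letter)
  (7) 'f' (letter)
  (8) 'u' (letter)
  (9) 'l' (letter)
Units from scan: 9
Sound units = 9 units


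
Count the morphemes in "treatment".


Word: "treatment"
Morphemes: treat / -ment
Each morpheme carries meaning
= 2 morphemes


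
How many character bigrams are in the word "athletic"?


Word: "athletic" (length 8)
Number of 2-grams = length - 2 + 1 = 8 - 2 + 1
= 7


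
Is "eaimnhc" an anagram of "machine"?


Word 1: "machine" → sorted: acehimn
Word 2: "eaimnhc" → sorted: acehimn
Same letters? acehimn == acehimn
Anagram = Yes


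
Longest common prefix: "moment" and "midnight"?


Word 1: "moment"
Word 2: "midnight"
Comparing from start:
  Pos 0: 'm' == 'm'
  Pos 1: 'o' != 'i' (stop)
LCP = "m" (length 1)


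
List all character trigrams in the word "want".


Word: "want" (length 4)
Number of trigrams = 4 - 3 + 1 = 2
  Position 0: "wan"
  Position 1: "ant"
Trigrams = "wan", "ant"


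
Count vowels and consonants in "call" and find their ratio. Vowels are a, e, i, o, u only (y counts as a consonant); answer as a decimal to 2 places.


Word: "call"
Vowels (a,e,i,o,u): 1
Consonants: 3
Ratio = 1/3
= 0.33


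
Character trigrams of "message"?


Word: "message" (length 7)
Number of trigrams = 7 - 3 + 1 = 5
  Position 0: "mes"
  Position 1: "ess"
  Position 2: "ssa"
  Position 3: "sag"
  Position 4: "age"
Trigrams = "mes", "ess", "ssa", "sag", "age"


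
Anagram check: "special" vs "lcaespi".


Word 1: "special" → sorted: aceilps
Word 2: "lcaespi" → sorted: aceilps
Same letters? aceilps == aceilps
Anagram = Yes


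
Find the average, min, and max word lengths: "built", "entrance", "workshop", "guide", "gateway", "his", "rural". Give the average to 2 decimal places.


Lengths: "built"=5, "entrance"=8, "workshop"=8, "guide"=5, "gateway"=7, "his"=3, "rural"=5
Sum = 41, Count = 7
Average = 41/7 = 5.86
= avg=5.86, min=3, max=8


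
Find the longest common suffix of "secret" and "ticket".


Word 1: "secret"
Word 2: "ticket"
Comparing from end:
  Pos -1: 't' == 't'
  Pos -2: 'e' == 'e'
  Pos -3: 'r' != 'k' (stop)
LCS = "et" (length 2)


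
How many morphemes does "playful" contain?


Word: "playful"
Morphemes: play / -ful
Each morpheme carries meaning
= 2 morphemes


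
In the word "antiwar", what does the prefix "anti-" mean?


Prefix: anti-
As in: antiwar -> anti- + war
Meaning = against


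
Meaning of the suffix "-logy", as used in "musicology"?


Suffix: -logy
Example: musicology (music + -logy, with a spelling change)
Meaning = study of


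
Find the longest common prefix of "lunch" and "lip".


Word 1: "lunch"
Word 2: "lip"
Comparing from start:
  Pos 0: 'l' == 'l'
  Pos 1: 'u' != 'i' (stop)
LCP = "l" (length 1)


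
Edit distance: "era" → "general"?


Word 1: "era" (length 3)
Word 2: "general" (length 7)
One optimal edit sequence (insert/delete/substitute each cost 1):
  1. insert 'g'  (+1)
  2. insert 'e'  (+1)
  3. insert 'n'  (+1)
  4. keep 'e'
  5. keep 'r'
  6. keep 'a'
  7. insert 'l'  (+1)
Total edit operations: 4
Edit distance = 4


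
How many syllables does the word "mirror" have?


Word: "mirror"
Syllable breakdown: mir | ror
Counting: 2 parts
= 2 syllables


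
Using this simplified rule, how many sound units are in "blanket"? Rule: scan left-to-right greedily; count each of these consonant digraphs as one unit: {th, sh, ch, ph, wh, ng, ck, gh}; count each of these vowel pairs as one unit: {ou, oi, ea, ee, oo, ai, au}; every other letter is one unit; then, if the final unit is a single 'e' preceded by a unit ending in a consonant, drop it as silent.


Word: "blanket" (7 letters)
Left-to-right scan:
  1. 'b' (letter)
  2. 'l' (letter)
  3. 'a' (letter)
  4. 'n' (letter)
  5. 'k' (letter)
  6. 'e' (letter)
  7. 't' (letter)
Units from scan: 7
Sound units = 7 units


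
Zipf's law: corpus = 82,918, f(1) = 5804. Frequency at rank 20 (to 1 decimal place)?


Zipf's law: f(r) = f(1) / r
f(1) = 5804
f(20) = 5804 / 20
= 290.2 occurrences


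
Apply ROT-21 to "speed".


Word: "speed"
Shift: 21
Each letter → (letter + shift) mod 26:
  's' (18) + 21 = 13 → 'n'
  'p' (15) + 21 = 10 → 'k'
  'e' (4) + 21 = 25 → 'z'
  'e' (4) + 21 = 25 → 'z'
  'd' (3) + 21 = 24 → 'y'
Result = "nkzzy"


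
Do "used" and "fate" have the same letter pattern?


Pattern of "used": [0, 1, 2, 3]
Pattern of "fate": [0, 1, 2, 3]
Patterns match
Same pattern = Yes


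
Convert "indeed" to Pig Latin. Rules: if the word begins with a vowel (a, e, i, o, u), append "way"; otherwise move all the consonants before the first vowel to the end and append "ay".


Word: "indeed"
Starts with vowel → add 'way'
Pig Latin = "indeedway"


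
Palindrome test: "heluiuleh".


Word: "heluiuleh"
Reversed: "heluiuleh"
Forward == Backward? heluiuleh == heluiuleh
Palindrome = Yes


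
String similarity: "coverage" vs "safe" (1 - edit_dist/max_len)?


Word 1: "coverage" (length 8)
Word 2: "safe" (length 4)
One optimal edit sequence:
  1. delete 'c'  (+1)
  2. delete 'o'  (+1)
  3. delete 'v'  (+1)
  4. delete 'e'  (+1)
  5. substitute 'r' -> 's'  (+1)
  6. keep 'a'
  7. substitute 'g' -> 'f'  (+1)
  8. keep 'e'
Edit distance = 6
Max length = max(8, 4) = 8
Similarity = 1 - 6/8
= 0.2500


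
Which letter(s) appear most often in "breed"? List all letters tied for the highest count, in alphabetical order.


Word: "breed"
Letter counts:
  'b': 1
  'd': 1
  'e': 2
  'r': 1
Maximum count = 2
Most frequent = 'e' (2 times each)


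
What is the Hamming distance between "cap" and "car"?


Comparing character by character (same length = 3):
  Pos 0: 'c' vs 'c' =
  Pos 1: 'a' vs 'a' =
  Pos 2: 'p' vs 'r' !=
Hamming distance = 1


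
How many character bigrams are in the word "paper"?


Word: "paper" (length 5)
Number of 2-grams = length - 2 + 1 = 5 - 2 + 1
= 4


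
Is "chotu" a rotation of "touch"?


Word: "touch", Candidate: "chotu"
Method: check if candidate is substring of word+word
"touchtouch" contains "chotu"? No
Is rotation = No


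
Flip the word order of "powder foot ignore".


Original: "powder foot ignore"
Words (1..n): powder | foot | ignore
Reversed (n..1): ignore | foot | powder
Result = "ignore foot powder"


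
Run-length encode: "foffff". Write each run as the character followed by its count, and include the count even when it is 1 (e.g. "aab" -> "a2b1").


String: "foffff"
Scanning for consecutive runs:
  'f' x 1
  'o' x 1
  'f' x 4
RLE = "f1o1f4"


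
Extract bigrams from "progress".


Word: "progress" (length 8)
Number of bigrams = 8 - 2 + 1 = 7
  Position 0: "pr"
  Position 1: "ro"
  Position 2: "og"
  Position 3: "gr"
  Position 4: "re"
  Position 5: "es"
  Position 6: "ss"
Bigrams = "pr", "ro", "og", "gr", "re", "es", "ss"


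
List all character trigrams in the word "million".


Word: "million" (length 7)
Number of trigrams = 7 - 3 + 1 = 5
  Position 0: "mil"
  Position 1: "ill"
  Position 2: "lli"
  Position 3: "lio"
  Position 4: "ion"
Trigrams = "mil", "ill", "lli", "lio", "ion"


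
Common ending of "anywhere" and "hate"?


Word 1: "anywhere"
Word 2: "hate"
Comparing from end:
  Pos -1: 'e' == 'e'
  Pos -2: 'r' != 't' (stop)
LCS = "e" (length 1)


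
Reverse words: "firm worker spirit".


Original: "firm worker spirit"
Words (1..n): firm | worker | spirit
Reversed (n..1): spirit | worker | firm
Result = "spirit worker firm"


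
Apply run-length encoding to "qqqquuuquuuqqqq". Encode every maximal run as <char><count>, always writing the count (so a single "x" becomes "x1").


String: "qqqquuuquuuqqqq"
Scanning for consecutive runs:
  'q' x 4
  'u' x 3
  'q' x 1
  'u' x 3
  'q' x 4
RLE = "q4u3q1u3q4"


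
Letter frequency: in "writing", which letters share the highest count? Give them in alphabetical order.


Word: "writing"
Letter counts:
  'g': 1
  'i': 2
  'n': 1
  'r': 1
  't': 1
  'w': 1
Maximum count = 2
Most frequent = 'i' (2 times each)


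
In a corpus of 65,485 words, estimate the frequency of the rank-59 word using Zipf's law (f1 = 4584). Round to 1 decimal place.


Zipf's law: f(r) = f(1) / r
f(1) = 4584
f(59) = 4584 / 59
= 77.7 occurrences


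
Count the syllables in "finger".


Word: "finger"
Syllable breakdown: fin-ger
Counting: 2 parts
= 2 syllables


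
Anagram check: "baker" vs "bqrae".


Word 1: "baker" → sorted: abekr
Word 2: "bqrae" → sorted: abeqr
Same letters? abekr != abeqr
Anagram = No


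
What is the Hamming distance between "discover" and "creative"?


Comparing character by character (same length = 8):
  Pos 0: 'd' vs 'c' !=
  Pos 1: 'i' vs 'r' !=
  Pos 2: 's' vs 'e' !=
  Pos 3: 'c' vs 'a' !=
  Pos 4: 'o' vs 't' !=
  Pos 5: 'v' vs 'i' !=
  Pos 6: 'e' vs 'v' !=
  Pos 7: 'r' vs 'e' !=
Hamming distance = 8


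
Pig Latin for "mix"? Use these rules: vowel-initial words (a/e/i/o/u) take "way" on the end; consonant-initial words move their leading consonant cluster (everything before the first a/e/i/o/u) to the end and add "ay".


Word: "mix"
Starts with consonant(s) → move to end, add 'ay'
Consonant cluster: "m"
Pig Latin = "ixmay"


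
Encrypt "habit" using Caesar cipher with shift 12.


Word: "habit"
Shift: 12
Each letter → (letter + shift) mod 26:
  'h' (7) + 12 = 19 → 't'
  'a' (0) + 12 = 12 → 'm'
  'b' (1) + 12 = 13 → 'n'
  'i' (8) + 12 = 20 → 'u'
  't' (19) + 12 = 5 → 'f'
Result = "tmnuf"
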